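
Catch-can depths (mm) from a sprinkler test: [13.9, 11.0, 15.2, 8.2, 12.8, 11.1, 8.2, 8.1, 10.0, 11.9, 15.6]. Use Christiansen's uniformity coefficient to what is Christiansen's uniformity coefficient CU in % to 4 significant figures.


Approach: apply Christiansen's uniformity coefficient, CU = (1 - mean_abs_deviation/mean)*100.
mean = 11.4545 mm
mean |d_i - mean| = 2.20496 mm
CU = (1 - 2.20496/11.4545)*100 = 80.75 %
Therefore Christiansen's uniformity coefficient CU = 80.75 %.


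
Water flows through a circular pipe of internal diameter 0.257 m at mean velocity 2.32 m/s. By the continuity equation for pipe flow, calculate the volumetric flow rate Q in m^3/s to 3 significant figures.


Approach: apply the continuity equation for pipe flow, Q = A * v with A = pi*(D/2)^2.
A = pi*(0.257/2)^2 = 0.051875 m^2
Q = 0.051875 * 2.32 = 0.120 m^3/s
Therefore the volumetric flow rate Q = 0.120 m^3/s.


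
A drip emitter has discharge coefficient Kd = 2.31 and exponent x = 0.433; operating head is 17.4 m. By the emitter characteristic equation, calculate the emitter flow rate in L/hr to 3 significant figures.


Approach: apply the emitter characteristic equation, q = Kd * h^x.
q = 2.31 * 17.4^0.433 = 7.96 L/hr
Therefore the emitter flow rate = 7.96 L/hr.


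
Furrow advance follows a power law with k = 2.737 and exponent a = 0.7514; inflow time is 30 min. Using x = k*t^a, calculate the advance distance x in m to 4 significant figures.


x = 2.737 * 30^0.7514 = 35.25 m
Therefore the advance distance x = 35.25 m.


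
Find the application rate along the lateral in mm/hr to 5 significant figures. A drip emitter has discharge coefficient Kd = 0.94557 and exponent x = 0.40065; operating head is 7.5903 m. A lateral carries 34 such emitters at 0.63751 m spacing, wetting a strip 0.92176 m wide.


Approach: apply the emitter equation with a lateral mass balance, q = Kd*h^x; Q = n*q; rate = Q/(n*spacing*width).
Step 1 — single emitter flow (q = Kd*h^x):
  q = 0.94557 * 7.5903^0.40065 = 2.129950 L/hr
Step 2 — total lateral flow: Q = 34 * 2.129950 = 72.41830 L/hr
Step 3 — wetted area: A = 34 * 0.63751 * 0.92176 = 19.97946 m^2
Step 4 — application rate: Q/A = 72.41830/19.97946 = 3.6246 mm/hr
Therefore the application rate along the lateral = 3.6246 mm/hr.


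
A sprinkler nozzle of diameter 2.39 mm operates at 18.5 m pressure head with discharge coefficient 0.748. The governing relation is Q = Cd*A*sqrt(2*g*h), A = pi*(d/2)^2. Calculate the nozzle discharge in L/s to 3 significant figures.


A = pi*(2.39e-3/2)^2 = 4.4863e-06 m^2
Q = 0.748 * 4.4863e-06 * sqrt(2*9.81*18.5) * 1000 = 0.0639 L/s
Therefore the nozzle discharge = 0.0639 L/s.


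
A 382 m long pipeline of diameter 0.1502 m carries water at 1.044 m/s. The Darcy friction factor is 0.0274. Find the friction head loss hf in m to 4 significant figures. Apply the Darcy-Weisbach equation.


Approach: apply the Darcy-Weisbach equation, hf = f*(L/D)*(v^2/(2g)).
hf = 0.0274 * (382/0.1502) * (1.044^2 / (2*9.81))
hf = 3.871 m
Therefore the friction head loss hf = 3.871 m.


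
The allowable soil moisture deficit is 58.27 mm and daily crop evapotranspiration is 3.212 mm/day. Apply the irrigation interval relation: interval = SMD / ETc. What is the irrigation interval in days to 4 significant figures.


interval = 58.27 / 3.212 = 18.14 days
Therefore the irrigation interval = 18.14 days.


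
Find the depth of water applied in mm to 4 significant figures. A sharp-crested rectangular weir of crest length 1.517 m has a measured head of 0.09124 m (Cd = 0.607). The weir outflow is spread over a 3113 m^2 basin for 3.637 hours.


Approach: apply the rectangular weir equation with a volume-to-depth conversion, Q = (2/3)*Cd*L*sqrt(2g)*H^1.5; d = Q*t/A * 1000.
Step 1 — weir discharge:
  Q = (2/3)*0.607*1.517*sqrt(2*9.81)*0.09124^1.5 = 0.0749394 m^3/s
Step 2 — volume: V = 0.0749394 * 3.637*3600 = 981.197 m^3
Step 3 — depth: d = V/A * 1000 = 981.197/3113 * 1000 = 315.2 mm
Therefore the depth of water applied = 315.2 mm.


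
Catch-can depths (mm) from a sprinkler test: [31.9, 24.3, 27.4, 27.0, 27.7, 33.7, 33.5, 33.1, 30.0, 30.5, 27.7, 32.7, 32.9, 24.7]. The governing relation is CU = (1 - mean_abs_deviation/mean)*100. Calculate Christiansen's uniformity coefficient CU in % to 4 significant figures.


mean = 29.7929 mm
mean |d_i - mean| = 2.85102 mm
CU = (1 - 2.85102/29.7929)*100 = 90.43 %
Therefore Christiansen's uniformity coefficient CU = 90.43 %.


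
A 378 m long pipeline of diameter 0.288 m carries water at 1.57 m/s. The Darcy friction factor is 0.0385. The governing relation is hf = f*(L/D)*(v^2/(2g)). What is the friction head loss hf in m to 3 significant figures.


hf = 0.0385 * (378/0.288) * (1.57^2 / (2*9.81))
hf = 6.35 m
Therefore the friction head loss hf = 6.35 m.


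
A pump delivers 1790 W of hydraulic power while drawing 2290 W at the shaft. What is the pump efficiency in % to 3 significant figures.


Approach: apply the efficiency ratio, eta = (P_out/P_in)*100.
eta = (1790 / 2290) * 100 = 78.2 %
Therefore the pump efficiency = 78.2 %.


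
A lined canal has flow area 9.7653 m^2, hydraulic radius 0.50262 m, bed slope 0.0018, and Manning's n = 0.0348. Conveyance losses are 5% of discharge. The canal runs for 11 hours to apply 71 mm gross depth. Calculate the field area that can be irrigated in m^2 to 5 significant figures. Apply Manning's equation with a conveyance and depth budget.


Approach: apply Manning's equation with a conveyance and depth budget, Q = (1/n)*A*R^(2/3)*S^(1/2); Q_field = Q*(1-loss); Area = Q_field*t/(d/1000).
Step 1 — canal discharge (Manning's equation):
  Q = (1/0.0348) * 9.7653 * 0.50262^(2/3) * 0.0018^(1/2) = 7.526085 m^3/s
Step 2 — delivered flow: Q_field = 7.526085*(1 - 5/100) = 7.149781 m^3/s
Step 3 — volume delivered: V = 7.149781 * 11*3600 = 283131.3 m^3
Step 4 — area served: A = V / (depth/1000) = 283131.3 / 0.071 = 3987800 m^2
Therefore the field area that can be irrigated = 3987800 m^2.


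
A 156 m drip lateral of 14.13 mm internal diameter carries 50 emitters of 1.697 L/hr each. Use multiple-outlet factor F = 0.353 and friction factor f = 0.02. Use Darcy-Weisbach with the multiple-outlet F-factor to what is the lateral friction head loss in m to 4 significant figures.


Approach: apply Darcy-Weisbach with the multiple-outlet F-factor, Q = n*q/(3600*1000) m^3/s; v = Q/A; hf = F*f*(L/D)*(v^2/(2g)).
Q = 50*1.697/(3600*1000) = 2.35694e-05 m^3/s
A = pi*(14.13e-3/2)^2 = 1.56810e-04 m^2, so v = Q/A = 0.150306 m/s
hf = 0.353*0.02*(156/0.01413)*(0.150306^2/(2*9.81)) = 0.08975 m
Therefore the lateral friction head loss = 0.08975 m.


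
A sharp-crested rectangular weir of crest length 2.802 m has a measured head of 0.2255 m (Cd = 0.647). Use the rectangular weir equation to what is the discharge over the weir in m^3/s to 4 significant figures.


Approach: apply the rectangular weir equation, Q = (2/3)*Cd*L*sqrt(2g)*H^1.5.
Q = (2/3)*0.647*2.802*sqrt(2*9.81)*0.2255^1.5 = 0.5733 m^3/s
Therefore the discharge over the weir = 0.5733 m^3/s.


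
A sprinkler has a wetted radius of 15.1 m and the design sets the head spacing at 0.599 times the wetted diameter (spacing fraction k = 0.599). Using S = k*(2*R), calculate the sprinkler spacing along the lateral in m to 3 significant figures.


S = 0.599 * (2 * 15.1) = 18.1 m
Therefore the sprinkler spacing along the lateral = 18.1 m.


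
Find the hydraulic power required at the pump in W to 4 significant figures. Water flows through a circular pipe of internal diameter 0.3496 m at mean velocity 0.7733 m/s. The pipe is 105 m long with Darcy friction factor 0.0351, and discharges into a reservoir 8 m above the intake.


Approach: apply continuity + Darcy-Weisbach + hydraulic power, Q = A*v; hf = f*(L/D)*(v^2/(2g)); H = static + hf; P = rho*g*Q*H.
Step 1 — flow rate (continuity, Q = A*v):
  A = pi*(0.3496/2)^2 = 0.0959915 m^2
  Q = 0.0959915 * 0.7733 = 0.0742302 m^3/s
Step 2 — friction head loss (Darcy-Weisbach):
  hf = 0.0351 * (105/0.3496) * (0.7733^2 / (2*9.81))
  hf = 0.321308 m
Step 3 — total head: H = 8 + 0.321308 = 8.32131 m
Step 4 — hydraulic power (P = rho*g*Q*H):
  P = 1000 * 9.81 * 0.0742302 * 8.32131 = 6060 W
Therefore the hydraulic power required at the pump = 6060 W.


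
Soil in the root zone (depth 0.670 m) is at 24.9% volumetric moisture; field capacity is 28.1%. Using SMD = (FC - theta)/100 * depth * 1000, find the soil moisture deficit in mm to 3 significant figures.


SMD = (28.1 - 24.9)/100 * 0.670 * 1000 = 21.4 mm
Therefore the soil moisture deficit = 21.4 mm.


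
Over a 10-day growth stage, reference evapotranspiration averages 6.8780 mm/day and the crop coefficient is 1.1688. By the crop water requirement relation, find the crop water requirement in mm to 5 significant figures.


Approach: apply the crop water requirement relation, CWR = ET0 * Kc * days.
CWR = 6.8780 * 1.1688 * 10 = 80.390 mm
Therefore the crop water requirement = 80.390 mm.


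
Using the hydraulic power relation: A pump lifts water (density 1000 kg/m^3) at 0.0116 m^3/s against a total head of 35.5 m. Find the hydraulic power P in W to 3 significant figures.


Approach: apply the hydraulic power relation, P = rho*g*Q*H.
P = 1000 * 9.81 * 0.0116 * 35.5 = 4040 W
Therefore the hydraulic power P = 4040 W.


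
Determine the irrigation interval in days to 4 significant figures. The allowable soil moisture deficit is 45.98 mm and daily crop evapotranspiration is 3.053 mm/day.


Approach: apply the irrigation interval relation, interval = SMD / ETc.
interval = 45.98 / 3.053 = 15.06 days
Therefore the irrigation interval = 15.06 days.


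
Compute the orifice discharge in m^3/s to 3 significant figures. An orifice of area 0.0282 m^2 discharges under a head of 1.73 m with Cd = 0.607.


Approach: apply the orifice equation, Q = Cd*A*sqrt(2*g*h).
Q = 0.607 * 0.0282 * sqrt(2*9.81*1.73) = 0.0997 m^3/s
Therefore the orifice discharge = 0.0997 m^3/s.


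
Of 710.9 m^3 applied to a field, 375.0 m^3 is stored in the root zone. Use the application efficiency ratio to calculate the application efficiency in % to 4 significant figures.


Approach: apply the application efficiency ratio, Ea = (stored/applied)*100.
Ea = (375.0/710.9)*100 = 52.75 %
Therefore the application efficiency = 52.75 %.


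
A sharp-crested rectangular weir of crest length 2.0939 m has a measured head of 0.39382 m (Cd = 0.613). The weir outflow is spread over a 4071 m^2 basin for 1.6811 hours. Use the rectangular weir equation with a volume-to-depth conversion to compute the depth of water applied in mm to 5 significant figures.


Approach: apply the rectangular weir equation with a volume-to-depth conversion, Q = (2/3)*Cd*L*sqrt(2g)*H^1.5; d = Q*t/A * 1000.
Step 1 — weir discharge:
  Q = (2/3)*0.613*2.0939*sqrt(2*9.81)*0.39382^1.5 = 0.9367448 m^3/s
Step 2 — volume: V = 0.9367448 * 1.6811*3600 = 5669.142 m^3
Step 3 — depth: d = V/A * 1000 = 5669.142/4071 * 1000 = 1392.6 mm
Therefore the depth of water applied = 1392.6 mm.


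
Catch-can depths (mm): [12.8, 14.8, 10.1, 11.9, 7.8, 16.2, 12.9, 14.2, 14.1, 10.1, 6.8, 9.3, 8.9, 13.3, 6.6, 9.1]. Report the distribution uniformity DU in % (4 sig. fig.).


Approach: apply the low-quarter distribution uniformity, DU = (mean of lowest quarter of readings / overall mean)*100.
sorted lowest 4 of 16: [6.6, 6.8, 7.8, 8.9] -> mean = 7.52500 mm
overall mean = 11.1813 mm
DU = (7.52500/11.1813)*100 = 67.30 %
Therefore the distribution uniformity DU = 67.30 %.


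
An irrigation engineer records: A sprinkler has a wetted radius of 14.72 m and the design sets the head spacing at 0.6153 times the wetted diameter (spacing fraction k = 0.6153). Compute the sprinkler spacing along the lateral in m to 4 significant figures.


Approach: apply the sprinkler spacing rule (spacing as a fraction of wetted diameter), S = k*(2*R).
S = 0.6153 * (2 * 14.72) = 18.11 m
Therefore the sprinkler spacing along the lateral = 18.11 m.


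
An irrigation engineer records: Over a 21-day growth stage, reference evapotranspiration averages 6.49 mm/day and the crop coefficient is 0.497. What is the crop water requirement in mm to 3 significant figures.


Approach: apply the crop water requirement relation, CWR = ET0 * Kc * days.
CWR = 6.49 * 0.497 * 21 = 67.7 mm
Therefore the crop water requirement = 67.7 mm.


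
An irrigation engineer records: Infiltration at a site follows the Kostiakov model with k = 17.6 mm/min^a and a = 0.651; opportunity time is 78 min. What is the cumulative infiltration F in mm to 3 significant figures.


Approach: apply the Kostiakov infiltration equation, F = k*t^a.
F = 17.6 * 78^0.651 = 300 mm
Therefore the cumulative infiltration F = 300 mm.


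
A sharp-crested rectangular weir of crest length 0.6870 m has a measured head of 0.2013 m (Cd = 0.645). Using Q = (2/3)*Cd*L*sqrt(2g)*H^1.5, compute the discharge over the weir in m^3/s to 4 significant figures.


Q = (2/3)*0.645*0.6870*sqrt(2*9.81)*0.2013^1.5 = 0.1182 m^3/s
Therefore the discharge over the weir = 0.1182 m^3/s.


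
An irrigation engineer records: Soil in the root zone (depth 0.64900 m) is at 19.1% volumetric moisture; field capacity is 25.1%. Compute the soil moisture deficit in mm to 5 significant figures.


Approach: apply the soil moisture deficit relation, SMD = (FC - theta)/100 * depth * 1000.
SMD = (25.1 - 19.1)/100 * 0.64900 * 1000 = 38.940 mm
Therefore the soil moisture deficit = 38.940 mm.


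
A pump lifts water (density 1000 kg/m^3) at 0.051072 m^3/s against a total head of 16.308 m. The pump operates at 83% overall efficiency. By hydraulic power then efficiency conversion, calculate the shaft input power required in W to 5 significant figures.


Approach: apply hydraulic power then efficiency conversion, P = rho*g*Q*H; P_in = P/eta.
Step 1 — hydraulic power (P = rho*g*Q*H):
  P = 1000 * 9.81 * 0.051072 * 16.308 = 8170.574 W
Step 2 — input power: P_in = P/eta = 8170.574 / 0.83 = 9844.1 W
Therefore the shaft input power required = 9844.1 W.


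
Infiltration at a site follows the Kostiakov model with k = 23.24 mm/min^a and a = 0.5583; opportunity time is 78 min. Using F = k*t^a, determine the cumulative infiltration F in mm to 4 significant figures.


F = 23.24 * 78^0.5583 = 264.6 mm
Therefore the cumulative infiltration F = 264.6 mm.


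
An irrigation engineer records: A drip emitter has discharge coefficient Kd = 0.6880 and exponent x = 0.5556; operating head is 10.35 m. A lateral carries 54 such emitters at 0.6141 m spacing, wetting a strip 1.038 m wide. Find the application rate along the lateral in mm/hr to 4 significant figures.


Approach: apply the emitter equation with a lateral mass balance, q = Kd*h^x; Q = n*q; rate = Q/(n*spacing*width).
Step 1 — single emitter flow (q = Kd*h^x):
  q = 0.6880 * 10.35^0.5556 = 2.52052 L/hr
Step 2 — total lateral flow: Q = 54 * 2.52052 = 136.108 L/hr
Step 3 — wetted area: A = 54 * 0.6141 * 1.038 = 34.4215 m^2
Step 4 — application rate: Q/A = 136.108/34.4215 = 3.954 mm/hr
Therefore the application rate along the lateral = 3.954 mm/hr.


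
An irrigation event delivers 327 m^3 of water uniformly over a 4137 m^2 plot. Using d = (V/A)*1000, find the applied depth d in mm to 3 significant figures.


d = (327 / 4137) * 1000 = 79.0 mm
Therefore the applied depth d = 79.0 mm.


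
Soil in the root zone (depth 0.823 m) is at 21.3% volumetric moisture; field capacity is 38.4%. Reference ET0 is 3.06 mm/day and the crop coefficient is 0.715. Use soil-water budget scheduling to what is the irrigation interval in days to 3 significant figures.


Approach: apply soil-water budget scheduling, SMD = (FC-theta)/100*depth*1000; ETc = ET0*Kc; interval = SMD/ETc.
Step 1 — soil moisture deficit:
  SMD = (38.4 - 21.3)/100 * 0.823 * 1000 = 140.73 mm
Step 2 — daily crop ET (ETc = ET0*Kc):
  ETc = 3.06 * 0.715 = 2.1879 mm/day
Step 3 — irrigation interval (SMD/ETc):
  interval = 140.73 / 2.1879 = 64.3 days
Therefore the irrigation interval = 64.3 days.


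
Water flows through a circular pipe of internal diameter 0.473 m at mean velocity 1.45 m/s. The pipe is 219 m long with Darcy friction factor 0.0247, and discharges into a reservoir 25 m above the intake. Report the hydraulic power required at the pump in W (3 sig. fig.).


Approach: apply continuity + Darcy-Weisbach + hydraulic power, Q = A*v; hf = f*(L/D)*(v^2/(2g)); H = static + hf; P = rho*g*Q*H.
Step 1 — flow rate (continuity, Q = A*v):
  A = pi*(0.473/2)^2 = 0.17572 m^2
  Q = 0.17572 * 1.45 = 0.25479 m^3/s
Step 2 — friction head loss (Darcy-Weisbach):
  hf = 0.0247 * (219/0.473) * (1.45^2 / (2*9.81))
  hf = 1.2255 m
Step 3 — total head: H = 25 + 1.2255 = 26.226 m
Step 4 — hydraulic power (P = rho*g*Q*H):
  P = 1000 * 9.81 * 0.25479 * 26.226 = 65600 W
Therefore the hydraulic power required at the pump = 65600 W.


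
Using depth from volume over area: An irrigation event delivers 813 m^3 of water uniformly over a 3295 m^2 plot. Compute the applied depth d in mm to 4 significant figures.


Approach: apply depth from volume over area, d = (V/A)*1000.
d = (813 / 3295) * 1000 = 246.7 mm
Therefore the applied depth d = 246.7 mm.


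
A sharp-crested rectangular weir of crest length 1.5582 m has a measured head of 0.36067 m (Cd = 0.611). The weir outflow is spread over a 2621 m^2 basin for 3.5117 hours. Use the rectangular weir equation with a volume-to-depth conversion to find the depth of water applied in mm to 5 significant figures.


Approach: apply the rectangular weir equation with a volume-to-depth conversion, Q = (2/3)*Cd*L*sqrt(2g)*H^1.5; d = Q*t/A * 1000.
Step 1 — weir discharge:
  Q = (2/3)*0.611*1.5582*sqrt(2*9.81)*0.36067^1.5 = 0.6089585 m^3/s
Step 2 — volume: V = 0.6089585 * 3.5117*3600 = 7698.526 m^3
Step 3 — depth: d = V/A * 1000 = 7698.526/2621 * 1000 = 2937.2 mm
Therefore the depth of water applied = 2937.2 mm.


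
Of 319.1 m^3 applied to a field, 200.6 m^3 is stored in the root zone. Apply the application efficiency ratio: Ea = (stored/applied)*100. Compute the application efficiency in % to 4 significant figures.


Ea = (200.6/319.1)*100 = 62.86 %
Therefore the application efficiency = 62.86 %.


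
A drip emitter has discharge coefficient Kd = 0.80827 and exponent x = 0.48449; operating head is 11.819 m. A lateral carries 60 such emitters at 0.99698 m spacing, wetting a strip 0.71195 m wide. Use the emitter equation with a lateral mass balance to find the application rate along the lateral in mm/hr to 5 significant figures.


Approach: apply the emitter equation with a lateral mass balance, q = Kd*h^x; Q = n*q; rate = Q/(n*spacing*width).
Step 1 — single emitter flow (q = Kd*h^x):
  q = 0.80827 * 11.819^0.48449 = 2.674306 L/hr
Step 2 — total lateral flow: Q = 60 * 2.674306 = 160.4584 L/hr
Step 3 — wetted area: A = 60 * 0.99698 * 0.71195 = 42.58799 m^2
Step 4 — application rate: Q/A = 160.4584/42.58799 = 3.7677 mm/hr
Therefore the application rate along the lateral = 3.7677 mm/hr.


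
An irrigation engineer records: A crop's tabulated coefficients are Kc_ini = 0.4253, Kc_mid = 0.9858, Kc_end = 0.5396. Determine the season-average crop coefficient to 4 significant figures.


Approach: apply a simple seasonal average, Kc_avg = (Kc_ini + Kc_mid + Kc_end)/3.
Kc_avg = (0.4253 + 0.9858 + 0.5396)/3 = 0.6502
Therefore the season-average crop coefficient = 0.6502.


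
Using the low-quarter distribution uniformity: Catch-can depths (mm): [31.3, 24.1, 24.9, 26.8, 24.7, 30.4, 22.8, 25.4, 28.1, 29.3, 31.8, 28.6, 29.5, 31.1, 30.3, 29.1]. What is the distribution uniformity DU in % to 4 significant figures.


Approach: apply the low-quarter distribution uniformity, DU = (mean of lowest quarter of readings / overall mean)*100.
sorted lowest 4 of 16: [22.8, 24.1, 24.7, 24.9] -> mean = 24.1250 mm
overall mean = 28.0125 mm
DU = (24.1250/28.0125)*100 = 86.12 %
Therefore the distribution uniformity DU = 86.12 %.


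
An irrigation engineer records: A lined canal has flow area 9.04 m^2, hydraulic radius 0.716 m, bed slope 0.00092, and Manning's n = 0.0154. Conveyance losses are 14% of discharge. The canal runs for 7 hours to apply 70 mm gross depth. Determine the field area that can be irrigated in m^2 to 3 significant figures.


Approach: apply Manning's equation with a conveyance and depth budget, Q = (1/n)*A*R^(2/3)*S^(1/2); Q_field = Q*(1-loss); Area = Q_field*t/(d/1000).
Step 1 — canal discharge (Manning's equation):
  Q = (1/0.0154) * 9.04 * 0.716^(2/3) * 0.00092^(1/2) = 14.250 m^3/s
Step 2 — delivered flow: Q_field = 14.250*(1 - 14/100) = 12.255 m^3/s
Step 3 — volume delivered: V = 12.255 * 7*3600 = 308830 m^3
Step 4 — area served: A = V / (depth/1000) = 308830 / 0.07 = 4410000 m^2
Therefore the field area that can be irrigated = 4410000 m^2.


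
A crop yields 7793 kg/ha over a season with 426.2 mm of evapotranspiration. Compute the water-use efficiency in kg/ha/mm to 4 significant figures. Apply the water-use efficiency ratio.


Approach: apply the water-use efficiency ratio, WUE = yield/ET.
WUE = 7793 / 426.2 = 18.28 kg/ha/mm
Therefore the water-use efficiency = 18.28 kg/ha/mm.


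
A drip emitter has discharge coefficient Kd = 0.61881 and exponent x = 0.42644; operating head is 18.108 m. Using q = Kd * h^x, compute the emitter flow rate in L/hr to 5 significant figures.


q = 0.61881 * 18.108^0.42644 = 2.1280 L/hr
Therefore the emitter flow rate = 2.1280 L/hr.


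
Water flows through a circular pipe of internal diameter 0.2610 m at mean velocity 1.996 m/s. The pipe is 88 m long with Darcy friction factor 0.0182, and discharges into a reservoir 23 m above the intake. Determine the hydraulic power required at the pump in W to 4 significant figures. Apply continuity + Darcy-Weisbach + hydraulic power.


Approach: apply continuity + Darcy-Weisbach + hydraulic power, Q = A*v; hf = f*(L/D)*(v^2/(2g)); H = static + hf; P = rho*g*Q*H.
Step 1 — flow rate (continuity, Q = A*v):
  A = pi*(0.2610/2)^2 = 0.0535021 m^2
  Q = 0.0535021 * 1.996 = 0.106790 m^3/s
Step 2 — friction head loss (Darcy-Weisbach):
  hf = 0.0182 * (88/0.2610) * (1.996^2 / (2*9.81))
  hf = 1.24605 m
Step 3 — total head: H = 23 + 1.24605 = 24.2461 m
Step 4 — hydraulic power (P = rho*g*Q*H):
  P = 1000 * 9.81 * 0.106790 * 24.2461 = 25400 W
Therefore the hydraulic power required at the pump = 25400 W.


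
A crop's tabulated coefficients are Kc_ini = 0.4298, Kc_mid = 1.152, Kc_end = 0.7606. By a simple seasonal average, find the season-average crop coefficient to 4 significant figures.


Approach: apply a simple seasonal average, Kc_avg = (Kc_ini + Kc_mid + Kc_end)/3.
Kc_avg = (0.4298 + 1.152 + 0.7606)/3 = 0.7808
Therefore the season-average crop coefficient = 0.7808.


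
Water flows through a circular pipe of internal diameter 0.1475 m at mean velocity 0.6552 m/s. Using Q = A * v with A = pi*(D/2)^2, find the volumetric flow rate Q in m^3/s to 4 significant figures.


A = pi*(0.1475/2)^2 = 0.0170873 m^2
Q = 0.0170873 * 0.6552 = 0.01120 m^3/s
Therefore the volumetric flow rate Q = 0.01120 m^3/s.


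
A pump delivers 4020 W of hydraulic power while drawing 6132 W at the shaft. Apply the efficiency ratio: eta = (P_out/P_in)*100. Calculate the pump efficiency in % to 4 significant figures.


eta = (4020 / 6132) * 100 = 65.56 %
Therefore the pump efficiency = 65.56 %.


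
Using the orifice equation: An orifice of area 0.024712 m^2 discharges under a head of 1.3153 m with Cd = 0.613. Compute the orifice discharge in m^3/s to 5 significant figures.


Approach: apply the orifice equation, Q = Cd*A*sqrt(2*g*h).
Q = 0.613 * 0.024712 * sqrt(2*9.81*1.3153) = 0.076954 m^3/s
Therefore the orifice discharge = 0.076954 m^3/s.


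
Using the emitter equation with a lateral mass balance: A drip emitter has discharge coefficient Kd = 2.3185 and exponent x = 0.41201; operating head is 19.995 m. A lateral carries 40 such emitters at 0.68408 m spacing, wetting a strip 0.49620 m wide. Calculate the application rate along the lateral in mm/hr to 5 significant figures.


Approach: apply the emitter equation with a lateral mass balance, q = Kd*h^x; Q = n*q; rate = Q/(n*spacing*width).
Step 1 — single emitter flow (q = Kd*h^x):
  q = 2.3185 * 19.995^0.41201 = 7.965256 L/hr
Step 2 — total lateral flow: Q = 40 * 7.965256 = 318.6102 L/hr
Step 3 — wetted area: A = 40 * 0.68408 * 0.49620 = 13.57762 m^2
Step 4 — application rate: Q/A = 318.6102/13.57762 = 23.466 mm/hr
Therefore the application rate along the lateral = 23.466 mm/hr.


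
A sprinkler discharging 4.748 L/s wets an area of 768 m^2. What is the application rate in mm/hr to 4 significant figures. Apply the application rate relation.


Approach: apply the application rate relation, rate = (Q/A)*3600.
rate = (4.748 / 768) * 3600 = 22.26 mm/hr
Therefore the application rate = 22.26 mm/hr.


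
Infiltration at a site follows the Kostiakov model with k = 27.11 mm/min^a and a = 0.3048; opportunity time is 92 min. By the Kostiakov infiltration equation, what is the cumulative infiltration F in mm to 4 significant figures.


Approach: apply the Kostiakov infiltration equation, F = k*t^a.
F = 27.11 * 92^0.3048 = 107.6 mm
Therefore the cumulative infiltration F = 107.6 mm.


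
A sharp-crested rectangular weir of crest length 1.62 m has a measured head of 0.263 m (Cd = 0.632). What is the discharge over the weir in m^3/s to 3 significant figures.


Approach: apply the rectangular weir equation, Q = (2/3)*Cd*L*sqrt(2g)*H^1.5.
Q = (2/3)*0.632*1.62*sqrt(2*9.81)*0.263^1.5 = 0.408 m^3/s
Therefore the discharge over the weir = 0.408 m^3/s.


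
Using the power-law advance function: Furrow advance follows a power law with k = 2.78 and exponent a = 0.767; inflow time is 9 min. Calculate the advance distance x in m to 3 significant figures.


Approach: apply the power-law advance function, x = k*t^a.
x = 2.78 * 9^0.767 = 15.0 m
Therefore the advance distance x = 15.0 m.


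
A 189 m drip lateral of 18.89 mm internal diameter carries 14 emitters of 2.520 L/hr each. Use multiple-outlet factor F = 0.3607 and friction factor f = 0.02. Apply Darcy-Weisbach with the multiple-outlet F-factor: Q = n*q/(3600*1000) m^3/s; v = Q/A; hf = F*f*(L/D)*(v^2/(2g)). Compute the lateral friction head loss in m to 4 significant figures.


Q = 14*2.520/(3600*1000) = 9.80000e-06 m^3/s
A = pi*(18.89e-3/2)^2 = 2.80255e-04 m^2, so v = Q/A = 0.0349681 m/s
hf = 0.3607*0.02*(189/0.01889)*(0.0349681^2/(2*9.81)) = 0.004498 m
Therefore the lateral friction head loss = 0.004498 m.


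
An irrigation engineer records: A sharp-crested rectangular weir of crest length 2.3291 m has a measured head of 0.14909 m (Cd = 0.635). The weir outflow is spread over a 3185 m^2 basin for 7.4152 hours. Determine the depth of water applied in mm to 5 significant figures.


Approach: apply the rectangular weir equation with a volume-to-depth conversion, Q = (2/3)*Cd*L*sqrt(2g)*H^1.5; d = Q*t/A * 1000.
Step 1 — weir discharge:
  Q = (2/3)*0.635*2.3291*sqrt(2*9.81)*0.14909^1.5 = 0.2514160 m^3/s
Step 2 — volume: V = 0.2514160 * 7.4152*3600 = 6711.479 m^3
Step 3 — depth: d = V/A * 1000 = 6711.479/3185 * 1000 = 2107.2 mm
Therefore the depth of water applied = 2107.2 mm.


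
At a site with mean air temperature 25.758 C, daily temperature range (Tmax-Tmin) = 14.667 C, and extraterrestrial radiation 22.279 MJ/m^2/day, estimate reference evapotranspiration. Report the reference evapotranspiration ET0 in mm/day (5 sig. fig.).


Approach: apply the Hargreaves-Samani method, ET0 = 0.0023*(Tmean+17.8)*sqrt(Tmax-Tmin)*0.408*Ra.
ET0 = 0.0023*(25.758+17.8)*sqrt(14.667)*0.408*22.279 = 3.4876 mm/day
Therefore the reference evapotranspiration ET0 = 3.4876 mm/day.


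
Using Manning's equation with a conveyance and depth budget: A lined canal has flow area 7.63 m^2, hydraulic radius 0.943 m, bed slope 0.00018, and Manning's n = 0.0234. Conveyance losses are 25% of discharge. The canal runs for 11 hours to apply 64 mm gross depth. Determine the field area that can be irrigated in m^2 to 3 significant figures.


Approach: apply Manning's equation with a conveyance and depth budget, Q = (1/n)*A*R^(2/3)*S^(1/2); Q_field = Q*(1-loss); Area = Q_field*t/(d/1000).
Step 1 — canal discharge (Manning's equation):
  Q = (1/0.0234) * 7.63 * 0.943^(2/3) * 0.00018^(1/2) = 4.2068 m^3/s
Step 2 — delivered flow: Q_field = 4.2068*(1 - 25/100) = 3.1551 m^3/s
Step 3 — volume delivered: V = 3.1551 * 11*3600 = 124940 m^3
Step 4 — area served: A = V / (depth/1000) = 124940 / 0.064 = 1950000 m^2
Therefore the field area that can be irrigated = 1950000 m^2.


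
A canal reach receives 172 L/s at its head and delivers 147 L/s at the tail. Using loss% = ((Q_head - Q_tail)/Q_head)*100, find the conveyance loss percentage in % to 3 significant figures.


loss = ((172 - 147)/172)*100 = 14.5 %
Therefore the conveyance loss percentage = 14.5 %.


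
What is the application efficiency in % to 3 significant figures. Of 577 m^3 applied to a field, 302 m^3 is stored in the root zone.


Approach: apply the application efficiency ratio, Ea = (stored/applied)*100.
Ea = (302/577)*100 = 52.3 %
Therefore the application efficiency = 52.3 %.


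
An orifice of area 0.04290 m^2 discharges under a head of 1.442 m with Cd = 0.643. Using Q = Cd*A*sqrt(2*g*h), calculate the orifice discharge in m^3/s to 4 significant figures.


Q = 0.643 * 0.04290 * sqrt(2*9.81*1.442) = 0.1467 m^3/s
Therefore the orifice discharge = 0.1467 m^3/s.


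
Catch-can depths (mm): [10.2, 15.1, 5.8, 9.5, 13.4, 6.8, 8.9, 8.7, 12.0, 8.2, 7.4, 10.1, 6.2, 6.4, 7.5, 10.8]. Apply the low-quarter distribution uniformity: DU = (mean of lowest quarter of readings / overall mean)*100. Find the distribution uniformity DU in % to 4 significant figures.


sorted lowest 4 of 16: [5.8, 6.2, 6.4, 6.8] -> mean = 6.30000 mm
overall mean = 9.18750 mm
DU = (6.30000/9.18750)*100 = 68.57 %
Therefore the distribution uniformity DU = 68.57 %.


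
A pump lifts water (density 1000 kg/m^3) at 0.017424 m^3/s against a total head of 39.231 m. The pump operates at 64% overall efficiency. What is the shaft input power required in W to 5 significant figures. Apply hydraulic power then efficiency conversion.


Approach: apply hydraulic power then efficiency conversion, P = rho*g*Q*H; P_in = P/eta.
Step 1 — hydraulic power (P = rho*g*Q*H):
  P = 1000 * 9.81 * 0.017424 * 39.231 = 6705.733 W
Step 2 — input power: P_in = P/eta = 6705.733 / 0.64 = 10478 W
Therefore the shaft input power required = 10478 W.


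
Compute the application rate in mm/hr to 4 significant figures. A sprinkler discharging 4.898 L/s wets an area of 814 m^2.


Approach: apply the application rate relation, rate = (Q/A)*3600.
rate = (4.898 / 814) * 3600 = 21.66 mm/hr
Therefore the application rate = 21.66 mm/hr.


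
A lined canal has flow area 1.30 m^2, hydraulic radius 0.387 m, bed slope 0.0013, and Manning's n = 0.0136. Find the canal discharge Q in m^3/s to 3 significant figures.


Approach: apply Manning's equation, Q = (1/n)*A*R^(2/3)*S^(1/2).
Q = (1/0.0136) * 1.30 * 0.387^(2/3) * 0.0013^(1/2) = 1.83 m^3/s
Therefore the canal discharge Q = 1.83 m^3/s.


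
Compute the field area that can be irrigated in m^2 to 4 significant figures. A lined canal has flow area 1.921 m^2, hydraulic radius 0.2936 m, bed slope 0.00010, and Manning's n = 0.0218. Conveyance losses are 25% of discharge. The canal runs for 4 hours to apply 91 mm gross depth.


Approach: apply Manning's equation with a conveyance and depth budget, Q = (1/n)*A*R^(2/3)*S^(1/2); Q_field = Q*(1-loss); Area = Q_field*t/(d/1000).
Step 1 — canal discharge (Manning's equation):
  Q = (1/0.0218) * 1.921 * 0.2936^(2/3) * 0.00010^(1/2) = 0.389262 m^3/s
Step 2 — delivered flow: Q_field = 0.389262*(1 - 25/100) = 0.291946 m^3/s
Step 3 — volume delivered: V = 0.291946 * 4*3600 = 4204.03 m^3
Step 4 — area served: A = V / (depth/1000) = 4204.03 / 0.091 = 46200 m^2
Therefore the field area that can be irrigated = 46200 m^2.


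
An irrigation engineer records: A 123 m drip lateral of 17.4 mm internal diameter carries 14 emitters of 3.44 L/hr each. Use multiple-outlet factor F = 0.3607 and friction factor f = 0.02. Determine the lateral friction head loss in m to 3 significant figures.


Approach: apply Darcy-Weisbach with the multiple-outlet F-factor, Q = n*q/(3600*1000) m^3/s; v = Q/A; hf = F*f*(L/D)*(v^2/(2g)).
Q = 14*3.44/(3600*1000) = 1.3378e-05 m^3/s
A = pi*(17.4e-3/2)^2 = 2.3779e-04 m^2, so v = Q/A = 0.056259 m/s
hf = 0.3607*0.02*(123/0.0174)*(0.056259^2/(2*9.81)) = 0.00823 m
Therefore the lateral friction head loss = 0.00823 m.


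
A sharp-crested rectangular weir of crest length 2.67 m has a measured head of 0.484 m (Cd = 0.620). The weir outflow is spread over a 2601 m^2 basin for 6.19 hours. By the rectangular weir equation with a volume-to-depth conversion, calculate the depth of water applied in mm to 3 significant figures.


Approach: apply the rectangular weir equation with a volume-to-depth conversion, Q = (2/3)*Cd*L*sqrt(2g)*H^1.5; d = Q*t/A * 1000.
Step 1 — weir discharge:
  Q = (2/3)*0.620*2.67*sqrt(2*9.81)*0.484^1.5 = 1.6460 m^3/s
Step 2 — volume: V = 1.6460 * 6.19*3600 = 36679 m^3
Step 3 — depth: d = V/A * 1000 = 36679/2601 * 1000 = 14100 mm
Therefore the depth of water applied = 14100 mm.


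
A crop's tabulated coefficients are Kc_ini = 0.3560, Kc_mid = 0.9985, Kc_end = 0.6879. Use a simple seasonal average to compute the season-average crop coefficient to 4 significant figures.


Approach: apply a simple seasonal average, Kc_avg = (Kc_ini + Kc_mid + Kc_end)/3.
Kc_avg = (0.3560 + 0.9985 + 0.6879)/3 = 0.6808
Therefore the season-average crop coefficient = 0.6808.


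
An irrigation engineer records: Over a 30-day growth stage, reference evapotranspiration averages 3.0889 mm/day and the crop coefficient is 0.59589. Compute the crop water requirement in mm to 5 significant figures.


Approach: apply the crop water requirement relation, CWR = ET0 * Kc * days.
CWR = 3.0889 * 0.59589 * 30 = 55.219 mm
Therefore the crop water requirement = 55.219 mm.


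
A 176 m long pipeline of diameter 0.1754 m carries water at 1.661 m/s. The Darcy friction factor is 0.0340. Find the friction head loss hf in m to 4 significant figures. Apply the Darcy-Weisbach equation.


Approach: apply the Darcy-Weisbach equation, hf = f*(L/D)*(v^2/(2g)).
hf = 0.0340 * (176/0.1754) * (1.661^2 / (2*9.81))
hf = 4.797 m
Therefore the friction head loss hf = 4.797 m.


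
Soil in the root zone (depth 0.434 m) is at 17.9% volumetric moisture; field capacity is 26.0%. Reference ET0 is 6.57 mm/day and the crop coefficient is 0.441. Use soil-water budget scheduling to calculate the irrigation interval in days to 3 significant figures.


Approach: apply soil-water budget scheduling, SMD = (FC-theta)/100*depth*1000; ETc = ET0*Kc; interval = SMD/ETc.
Step 1 — soil moisture deficit:
  SMD = (26.0 - 17.9)/100 * 0.434 * 1000 = 35.154 mm
Step 2 — daily crop ET (ETc = ET0*Kc):
  ETc = 6.57 * 0.441 = 2.8974 mm/day
Step 3 — irrigation interval (SMD/ETc):
  interval = 35.154 / 2.8974 = 12.1 days
Therefore the irrigation interval = 12.1 days.


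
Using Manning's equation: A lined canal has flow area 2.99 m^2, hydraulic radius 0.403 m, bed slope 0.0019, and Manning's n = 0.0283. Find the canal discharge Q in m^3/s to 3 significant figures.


Approach: apply Manning's equation, Q = (1/n)*A*R^(2/3)*S^(1/2).
Q = (1/0.0283) * 2.99 * 0.403^(2/3) * 0.0019^(1/2) = 2.51 m^3/s
Therefore the canal discharge Q = 2.51 m^3/s.


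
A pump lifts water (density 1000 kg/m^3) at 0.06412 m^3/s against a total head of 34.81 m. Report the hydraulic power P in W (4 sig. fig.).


Approach: apply the hydraulic power relation, P = rho*g*Q*H.
P = 1000 * 9.81 * 0.06412 * 34.81 = 21900 W
Therefore the hydraulic power P = 21900 W.


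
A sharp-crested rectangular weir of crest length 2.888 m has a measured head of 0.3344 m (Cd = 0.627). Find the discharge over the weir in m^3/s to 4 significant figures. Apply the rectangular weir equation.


Approach: apply the rectangular weir equation, Q = (2/3)*Cd*L*sqrt(2g)*H^1.5.
Q = (2/3)*0.627*2.888*sqrt(2*9.81)*0.3344^1.5 = 1.034 m^3/s
Therefore the discharge over the weir = 1.034 m^3/s.


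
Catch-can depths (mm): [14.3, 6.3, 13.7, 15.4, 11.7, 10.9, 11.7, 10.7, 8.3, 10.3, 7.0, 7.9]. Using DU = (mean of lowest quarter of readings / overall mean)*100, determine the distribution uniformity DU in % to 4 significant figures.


sorted lowest 3 of 12: [6.3, 7.0, 7.9] -> mean = 7.06667 mm
overall mean = 10.6833 mm
DU = (7.06667/10.6833)*100 = 66.15 %
Therefore the distribution uniformity DU = 66.15 %.


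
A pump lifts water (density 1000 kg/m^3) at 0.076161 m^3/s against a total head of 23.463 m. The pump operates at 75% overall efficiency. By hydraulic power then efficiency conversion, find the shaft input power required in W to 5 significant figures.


Approach: apply hydraulic power then efficiency conversion, P = rho*g*Q*H; P_in = P/eta.
Step 1 — hydraulic power (P = rho*g*Q*H):
  P = 1000 * 9.81 * 0.076161 * 23.463 = 17530.13 W
Step 2 — input power: P_in = P/eta = 17530.13 / 0.75 = 23374 W
Therefore the shaft input power required = 23374 W.


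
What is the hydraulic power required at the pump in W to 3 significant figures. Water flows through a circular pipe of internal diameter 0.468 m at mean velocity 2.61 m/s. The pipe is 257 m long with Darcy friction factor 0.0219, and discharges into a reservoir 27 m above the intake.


Approach: apply continuity + Darcy-Weisbach + hydraulic power, Q = A*v; hf = f*(L/D)*(v^2/(2g)); H = static + hf; P = rho*g*Q*H.
Step 1 — flow rate (continuity, Q = A*v):
  A = pi*(0.468/2)^2 = 0.17202 m^2
  Q = 0.17202 * 2.61 = 0.44897 m^3/s
Step 2 — friction head loss (Darcy-Weisbach):
  hf = 0.0219 * (257/0.468) * (2.61^2 / (2*9.81))
  hf = 4.1755 m
Step 3 — total head: H = 27 + 4.1755 = 31.176 m
Step 4 — hydraulic power (P = rho*g*Q*H):
  P = 1000 * 9.81 * 0.44897 * 31.176 = 137000 W
Therefore the hydraulic power required at the pump = 137000 W.


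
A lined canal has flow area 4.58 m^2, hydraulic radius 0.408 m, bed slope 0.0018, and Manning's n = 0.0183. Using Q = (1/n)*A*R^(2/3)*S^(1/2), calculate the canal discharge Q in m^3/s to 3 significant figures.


Q = (1/0.0183) * 4.58 * 0.408^(2/3) * 0.0018^(1/2) = 5.84 m^3/s
Therefore the canal discharge Q = 5.84 m^3/s.


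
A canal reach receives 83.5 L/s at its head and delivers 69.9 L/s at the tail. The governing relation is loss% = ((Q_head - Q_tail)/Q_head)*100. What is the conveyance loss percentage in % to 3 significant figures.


loss = ((83.5 - 69.9)/83.5)*100 = 16.3 %
Therefore the conveyance loss percentage = 16.3 %.


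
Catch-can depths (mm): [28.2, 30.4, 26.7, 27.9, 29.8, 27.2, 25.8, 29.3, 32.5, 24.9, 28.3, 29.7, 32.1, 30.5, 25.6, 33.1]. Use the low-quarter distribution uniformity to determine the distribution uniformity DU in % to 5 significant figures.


Approach: apply the low-quarter distribution uniformity, DU = (mean of lowest quarter of readings / overall mean)*100.
sorted lowest 4 of 16: [24.9, 25.6, 25.8, 26.7] -> mean = 25.75000 mm
overall mean = 28.87500 mm
DU = (25.75000/28.87500)*100 = 89.177 %
Therefore the distribution uniformity DU = 89.177 %.


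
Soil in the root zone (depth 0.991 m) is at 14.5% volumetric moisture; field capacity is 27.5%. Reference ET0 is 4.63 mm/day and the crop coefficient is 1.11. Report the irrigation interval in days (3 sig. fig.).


Approach: apply soil-water budget scheduling, SMD = (FC-theta)/100*depth*1000; ETc = ET0*Kc; interval = SMD/ETc.
Step 1 — soil moisture deficit:
  SMD = (27.5 - 14.5)/100 * 0.991 * 1000 = 128.83 mm
Step 2 — daily crop ET (ETc = ET0*Kc):
  ETc = 4.63 * 1.11 = 5.1393 mm/day
Step 3 — irrigation interval (SMD/ETc):
  interval = 128.83 / 5.1393 = 25.1 days
Therefore the irrigation interval = 25.1 days.


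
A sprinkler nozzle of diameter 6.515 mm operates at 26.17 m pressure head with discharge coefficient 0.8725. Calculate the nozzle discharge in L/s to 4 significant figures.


Approach: apply the orifice equation, Q = Cd*A*sqrt(2*g*h), A = pi*(d/2)^2.
A = pi*(6.515e-3/2)^2 = 3.33364e-05 m^2
Q = 0.8725 * 3.33364e-05 * sqrt(2*9.81*26.17) * 1000 = 0.6591 L/s
Therefore the nozzle discharge = 0.6591 L/s.
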